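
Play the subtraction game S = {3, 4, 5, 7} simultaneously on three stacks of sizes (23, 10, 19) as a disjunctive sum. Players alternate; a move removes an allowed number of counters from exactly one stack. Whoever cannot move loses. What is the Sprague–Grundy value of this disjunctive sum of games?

2

All stacks use S = {3, 4, 5, 7}:
n :  0  1  2  3  4  5  6  7  8  9 10 11 12 13 14 15 16 17 18 19 20 21 22 23
G :  0  0  0  1  1  1  2  2  2  3  0  0  0  1  1  1  2  2  2  3  0  0  0  1
Stack A: G(23) = 1.
Stack B: G(10) = 0.
Stack C: G(19) = 3.
Combined Grundy value = 1 ⊕ 0 ⊕ 3 = 2.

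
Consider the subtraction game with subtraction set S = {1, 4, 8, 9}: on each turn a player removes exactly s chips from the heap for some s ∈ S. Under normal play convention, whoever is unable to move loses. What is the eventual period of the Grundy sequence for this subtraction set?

17

n :  0  1  2  3  4  5  6  7  8  9 10 11 12 13 14 15 16 17 18 19 20 21 22 23 24 25 26 27 28 29 30 31 32 33 34 35
G :  0  1  0  1  2  0  1  0  1  2  3  2  0  1  2  3  2  0  1  0  1  2  0  1  0  1  2  3  2  0  1  2  3  2  0  1
G(n+17) = G(n) holds for n = 0,…,8 (a full window of length max(S) = 9), so the sequence is purely periodic with period 17.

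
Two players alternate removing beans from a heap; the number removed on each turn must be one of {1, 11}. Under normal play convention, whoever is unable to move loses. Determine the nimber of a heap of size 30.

n :  0  1  2  3  4  5  6  7  8  9 10 11 12 13 14 15 16 17 18 19 20 21 22 23 24 25 26 27 28 29 30
G :  0  1  0  1  0  1  0  1  0  1  0  1  0  1  0  1  0  1  0  1  0  1  0  1  0  1  0  1  0  1  0

0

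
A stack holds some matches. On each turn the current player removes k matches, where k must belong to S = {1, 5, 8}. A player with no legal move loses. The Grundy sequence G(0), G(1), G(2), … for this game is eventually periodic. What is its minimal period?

n :  0  1  2  3  4  5  6  7  8  9 10 11 12 13 14 15 16 17 18 19 20 21 22 23 24 25 26 27
G :  0  1  0  1  0  1  0  1  2  3  2  3  2  0  1  0  1  0  1  0  1  2  3  2  3  2  0  1
G(n+13) = G(n) holds for n = 0,…,7 (a full window of length max(S) = 8), so the sequence is purely periodic with period 13.

13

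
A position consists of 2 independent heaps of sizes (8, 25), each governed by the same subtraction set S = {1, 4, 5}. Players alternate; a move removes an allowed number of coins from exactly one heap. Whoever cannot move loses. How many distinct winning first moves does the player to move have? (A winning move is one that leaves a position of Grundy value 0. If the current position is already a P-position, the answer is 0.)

2

All heaps use S = {1, 4, 5}:
G(0) = 0
G(1) = mex{0} = 1
G(2) = mex{1} = 0
G(3) = mex{0} = 1
G(4) = mex{1,0} = 2
G(5) = mex{2,1,0} = 3
G(6) = mex{3,0,1} = 2
G(7) = mex{2,1,0} = 3
G(8) = mex{3,2,1} = 0
G(9) = mex{0,3,2} = 1
G(10) = mex{1,2,3} = 0
G(11) = mex{0,3,2} = 1
G(12) = mex{1,0,3} = 2
G(13) = mex{2,1,0} = 3
G(14) = mex{3,0,1} = 2
G(15) = mex{2,1,0} = 3
G(16) = mex{3,2,1} = 0
G(17) = mex{0,3,2} = 1
G(18) = mex{1,2,3} = 0
G(19) = mex{0,3,2} = 1
G(20) = mex{1,0,3} = 2
G(21) = mex{2,1,0} = 3
G(22) = mex{3,0,1} = 2
G(23) = mex{2,1,0} = 3
G(24) = mex{3,2,1} = 0
G(25) = mex{0,3,2} = 1
Heap A: G(8) = 0.
Heap B: G(25) = 1.
Combined Grundy value = 0 ⊕ 1 = 1.
A winning move leaves total XOR = 0, i.e. changes one component's Grundy value g to g ⊕ X where X is the current total.
Heap A: need g' = 0⊕1 = 1. Options: 8−1→G=3, 8−4→G=2, 8−5→G=1. Hits: 1.
Heap B: need g' = 1⊕1 = 0. Options: 25−1→G=0, 25−4→G=3, 25−5→G=2. Hits: 1.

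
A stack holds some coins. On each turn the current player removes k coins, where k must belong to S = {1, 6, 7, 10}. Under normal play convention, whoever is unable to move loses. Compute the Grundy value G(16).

1

n :  0  1  2  3  4  5  6  7  8  9 10 11 12 13 14 15 16
G :  0  1  0  1  0  1  2  3  2  3  2  3  4  0  1  0  1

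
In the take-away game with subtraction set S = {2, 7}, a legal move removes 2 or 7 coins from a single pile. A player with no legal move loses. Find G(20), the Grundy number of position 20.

1

G(0) = 0
G(1) = mex{} = 0
G(2) = mex{0} = 1
G(3) = mex{0} = 1
G(4) = mex{1} = 0
G(5) = mex{1} = 0
G(6) = mex{0} = 1
G(7) = mex{0,0} = 1
G(8) = mex{1,0} = 2
G(9) = mex{1,1} = 0
G(10) = mex{2,1} = 0
G(11) = mex{0,0} = 1
G(12) = mex{0,0} = 1
G(13) = mex{1,1} = 0
G(14) = mex{1,1} = 0
G(15) = mex{0,2} = 1
G(16) = mex{0,0} = 1
G(17) = mex{1,0} = 2
G(18) = mex{1,1} = 0
G(19) = mex{2,1} = 0
G(20) = mex{0,0} = 1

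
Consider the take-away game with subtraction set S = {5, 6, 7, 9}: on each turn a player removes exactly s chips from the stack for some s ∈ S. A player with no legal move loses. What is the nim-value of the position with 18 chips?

n :  0  1  2  3  4  5  6  7  8  9 10 11 12 13 14 15 16 17 18
G :  0  0  0  0  0  1  1  1  1  1  2  2  2  2  0  0  0  0  0

0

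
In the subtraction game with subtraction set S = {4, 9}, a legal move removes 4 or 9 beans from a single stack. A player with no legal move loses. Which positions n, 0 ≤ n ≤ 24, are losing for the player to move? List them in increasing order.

G(0) = 0
G(1) = mex{} = 0
G(2) = mex{} = 0
G(3) = mex{} = 0
G(4) = mex{0} = 1
G(5) = mex{0} = 1
G(6) = mex{0} = 1
G(7) = mex{0} = 1
G(8) = mex{1} = 0
G(9) = mex{1,0} = 2
G(10) = mex{1,0} = 2
G(11) = mex{1,0} = 2
G(12) = mex{0,0} = 1
G(13) = mex{2,1} = 0
G(14) = mex{2,1} = 0
G(15) = mex{2,1} = 0
G(16) = mex{1,1} = 0
G(17) = mex{0,0} = 1
G(18) = mex{0,2} = 1
G(19) = mex{0,2} = 1
G(20) = mex{0,2} = 1
G(21) = mex{1,1} = 0
G(22) = mex{1,0} = 2
G(23) = mex{1,0} = 2
G(24) = mex{1,0} = 2
P-positions are exactly the n with G(n) = 0.

0, 1, 2, 3, 8, 13, 14, 15, 16, 21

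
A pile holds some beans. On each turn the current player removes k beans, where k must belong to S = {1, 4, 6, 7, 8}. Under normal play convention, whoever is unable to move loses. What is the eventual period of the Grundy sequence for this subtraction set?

14

G(0) = 0
G(1) = mex{0} = 1
G(2) = mex{1} = 0
G(3) = mex{0} = 1
G(4) = mex{1,0} = 2
G(5) = mex{2,1} = 0
G(6) = mex{0,0,0} = 1
G(7) = mex{1,1,1,0} = 2
G(8) = mex{2,2,0,1,0} = 3
G(9) = mex{3,0,1,0,1} = 2
G(10) = mex{2,1,2,1,0} = 3
G(11) = mex{3,2,0,2,1} = 4
G(12) = mex{4,3,1,0,2} = 5
G(13) = mex{5,2,2,1,0} = 3
G(14) = mex{3,3,3,2,1} = 0
G(15) = mex{0,4,2,3,2} = 1
G(16) = mex{1,5,3,2,3} = 0
G(17) = mex{0,3,4,3,2} = 1
G(18) = mex{1,0,5,4,3} = 2
G(19) = mex{2,1,3,5,4} = 0
G(20) = mex{0,0,0,3,5} = 1
G(21) = mex{1,1,1,0,3} = 2
G(22) = mex{2,2,0,1,0} = 3
G(23) = mex{3,0,1,0,1} = 2
G(24) = mex{2,1,2,1,0} = 3
G(25) = mex{3,2,0,2,1} = 4
G(26) = mex{4,3,1,0,2} = 5
G(27) = mex{5,2,2,1,0} = 3
G(28) = mex{3,3,3,2,1} = 0
G(29) = mex{0,4,2,3,2} = 1
G(n+14) = G(n) holds for n = 0,…,7 (a full window of length max(S) = 8), so the sequence is purely periodic with period 14.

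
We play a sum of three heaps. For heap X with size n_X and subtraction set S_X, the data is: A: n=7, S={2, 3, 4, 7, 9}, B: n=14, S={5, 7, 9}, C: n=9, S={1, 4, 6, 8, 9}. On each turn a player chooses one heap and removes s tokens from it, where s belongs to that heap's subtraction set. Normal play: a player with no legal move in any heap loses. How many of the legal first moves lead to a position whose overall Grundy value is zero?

Heap A, S = {2, 3, 4, 7, 9}:
n : 0 1 2 3 4 5 6 7
G : 0 0 1 1 2 2 0 3
G_A(7) = 3.
Heap B, S = {5, 7, 9}:
G(0) = 0
G(1) = mex{} = 0
G(2) = mex{} = 0
G(3) = mex{} = 0
G(4) = mex{} = 0
G(5) = mex{0} = 1
G(6) = mex{0} = 1
G(7) = mex{0,0} = 1
G(8) = mex{0,0} = 1
G(9) = mex{0,0,0} = 1
G(10) = mex{1,0,0} = 2
G(11) = mex{1,0,0} = 2
G(12) = mex{1,1,0} = 2
G(13) = mex{1,1,0} = 2
G(14) = mex{1,1,1} = 0
G_B(14) = 0.
Heap C, S = {1, 4, 6, 8, 9}:
n : 0 1 2 3 4 5 6 7 8 9
G : 0 1 0 1 2 0 1 0 1 2
G_C(9) = 2.
Combined Grundy value = 3 ⊕ 0 ⊕ 2 = 1.
A winning move leaves total XOR = 0, i.e. changes one component's Grundy value g to g ⊕ X where X is the current total.
Heap A: need g' = 3⊕1 = 2. Options: 7−2→G=2, 7−3→G=2, 7−4→G=1, 7−7→G=0. Hits: 2.
Heap B: need g' = 0⊕1 = 1. Options: 14−5→G=1, 14−7→G=1, 14−9→G=1. Hits: 3.
Heap C: need g' = 2⊕1 = 3. Options: 9−1→G=1, 9−4→G=0, 9−6→G=1, 9−8→G=1, 9−9→G=0. Hits: 0.

5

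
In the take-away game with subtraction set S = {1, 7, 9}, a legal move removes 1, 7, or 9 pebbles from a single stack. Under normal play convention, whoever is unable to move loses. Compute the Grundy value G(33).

1

G(0) = 0
G(1) = mex{0} = 1
G(2) = mex{1} = 0
G(3) = mex{0} = 1
G(4) = mex{1} = 0
G(5) = mex{0} = 1
G(6) = mex{1} = 0
G(7) = mex{0,0} = 1
G(8) = mex{1,1} = 0
G(9) = mex{0,0,0} = 1
G(10) = mex{1,1,1} = 0
G(11) = mex{0,0,0} = 1
G(12) = mex{1,1,1} = 0
G(13) = mex{0,0,0} = 1
G(14) = mex{1,1,1} = 0
G(15) = mex{0,0,0} = 1
G(16) = mex{1,1,1} = 0
G(17) = mex{0,0,0} = 1
G(18) = mex{1,1,1} = 0
G(19) = mex{0,0,0} = 1
G(20) = mex{1,1,1} = 0
G(21) = mex{0,0,0} = 1
G(22) = mex{1,1,1} = 0
G(23) = mex{0,0,0} = 1
G(24) = mex{1,1,1} = 0
G(25) = mex{0,0,0} = 1
G(26) = mex{1,1,1} = 0
G(27) = mex{0,0,0} = 1
G(28) = mex{1,1,1} = 0
G(29) = mex{0,0,0} = 1
G(30) = mex{1,1,1} = 0
G(31) = mex{0,0,0} = 1
G(32) = mex{1,1,1} = 0
G(33) = mex{0,0,0} = 1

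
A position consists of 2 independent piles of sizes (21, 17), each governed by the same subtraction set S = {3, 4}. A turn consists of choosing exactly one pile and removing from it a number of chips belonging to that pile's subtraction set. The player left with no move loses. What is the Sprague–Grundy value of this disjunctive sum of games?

1

All piles use S = {3, 4}:
G(0) = 0
G(1) = mex{} = 0
G(2) = mex{} = 0
G(3) = mex{0} = 1
G(4) = mex{0,0} = 1
G(5) = mex{0,0} = 1
G(6) = mex{1,0} = 2
G(7) = mex{1,1} = 0
G(8) = mex{1,1} = 0
G(9) = mex{2,1} = 0
G(10) = mex{0,2} = 1
G(11) = mex{0,0} = 1
G(12) = mex{0,0} = 1
G(13) = mex{1,0} = 2
G(14) = mex{1,1} = 0
G(15) = mex{1,1} = 0
G(16) = mex{2,1} = 0
G(17) = mex{0,2} = 1
G(18) = mex{0,0} = 1
G(19) = mex{0,0} = 1
G(20) = mex{1,0} = 2
G(21) = mex{1,1} = 0
Pile A: G(21) = 0.
Pile B: G(17) = 1.
Combined Grundy value = 0 ⊕ 1 = 1.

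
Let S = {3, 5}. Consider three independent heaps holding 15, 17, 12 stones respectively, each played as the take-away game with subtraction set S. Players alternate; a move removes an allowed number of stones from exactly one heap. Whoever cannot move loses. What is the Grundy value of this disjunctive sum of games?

3

All heaps use S = {3, 5}:
n :  0  1  2  3  4  5  6  7  8  9 10 11 12 13 14 15 16 17
G :  0  0  0  1  1  1  2  2  0  0  0  1  1  1  2  2  0  0
Heap A: G(15) = 2.
Heap B: G(17) = 0.
Heap C: G(12) = 1.
Combined Grundy value = 2 ⊕ 0 ⊕ 1 = 3.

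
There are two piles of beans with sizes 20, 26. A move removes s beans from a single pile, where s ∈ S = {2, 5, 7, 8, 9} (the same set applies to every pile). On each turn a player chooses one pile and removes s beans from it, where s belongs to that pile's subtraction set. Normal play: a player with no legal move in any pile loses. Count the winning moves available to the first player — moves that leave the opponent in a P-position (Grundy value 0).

3

All piles use S = {2, 5, 7, 8, 9}:
G(0) = 0
G(1) = mex{} = 0
G(2) = mex{0} = 1
G(3) = mex{0} = 1
G(4) = mex{1} = 0
G(5) = mex{1,0} = 2
G(6) = mex{0,0} = 1
G(7) = mex{2,1,0} = 3
G(8) = mex{1,1,0,0} = 2
G(9) = mex{3,0,1,0,0} = 2
G(10) = mex{2,2,1,1,0} = 3
G(11) = mex{2,1,0,1,1} = 3
G(12) = mex{3,3,2,0,1} = 4
G(13) = mex{3,2,1,2,0} = 4
G(14) = mex{4,2,3,1,2} = 0
G(15) = mex{4,3,2,3,1} = 0
G(16) = mex{0,3,2,2,3} = 1
G(17) = mex{0,4,3,2,2} = 1
G(18) = mex{1,4,3,3,2} = 0
G(19) = mex{1,0,4,3,3} = 2
G(20) = mex{0,0,4,4,3} = 1
G(21) = mex{2,1,0,4,4} = 3
G(22) = mex{1,1,0,0,4} = 2
G(23) = mex{3,0,1,0,0} = 2
G(24) = mex{2,2,1,1,0} = 3
G(25) = mex{2,1,0,1,1} = 3
G(26) = mex{3,3,2,0,1} = 4
Pile A: G(20) = 1.
Pile B: G(26) = 4.
Combined Grundy value = 1 ⊕ 4 = 5.
A winning move leaves total XOR = 0, i.e. changes one component's Grundy value g to g ⊕ X where X is the current total.
Pile A: need g' = 1⊕5 = 4. Options: 20−2→G=0, 20−5→G=0, 20−7→G=4, 20−8→G=4, 20−9→G=3. Hits: 2.
Pile B: need g' = 4⊕5 = 1. Options: 26−2→G=3, 26−5→G=3, 26−7→G=2, 26−8→G=0, 26−9→G=1. Hits: 1.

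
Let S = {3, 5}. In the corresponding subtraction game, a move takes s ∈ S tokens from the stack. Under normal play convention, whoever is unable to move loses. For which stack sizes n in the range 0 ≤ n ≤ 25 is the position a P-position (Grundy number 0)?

n :  0  1  2  3  4  5  6  7  8  9 10 11 12 13 14 15 16 17 18 19 20 21 22 23 24 25
G :  0  0  0  1  1  1  2  2  0  0  0  1  1  1  2  2  0  0  0  1  1  1  2  2  0  0
P-positions are exactly the n with G(n) = 0.

0, 1, 2, 8, 9, 10, 16, 17, 18, 24, 25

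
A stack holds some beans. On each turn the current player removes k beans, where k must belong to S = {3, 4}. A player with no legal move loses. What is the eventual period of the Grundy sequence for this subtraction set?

G(0) = 0
G(1) = mex{} = 0
G(2) = mex{} = 0
G(3) = mex{0} = 1
G(4) = mex{0,0} = 1
G(5) = mex{0,0} = 1
G(6) = mex{1,0} = 2
G(7) = mex{1,1} = 0
G(8) = mex{1,1} = 0
G(9) = mex{2,1} = 0
G(10) = mex{0,2} = 1
G(11) = mex{0,0} = 1
G(12) = mex{0,0} = 1
G(13) = mex{1,0} = 2
G(14) = mex{1,1} = 0
G(15) = mex{1,1} = 0
G(n+7) = G(n) holds for n = 0,…,3 (a full window of length max(S) = 4), so the sequence is purely periodic with period 7.

7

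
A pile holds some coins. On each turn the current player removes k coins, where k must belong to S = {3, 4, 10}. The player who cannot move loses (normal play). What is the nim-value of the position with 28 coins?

0

G(0) = 0
G(1) = mex{} = 0
G(2) = mex{} = 0
G(3) = mex{0} = 1
G(4) = mex{0,0} = 1
G(5) = mex{0,0} = 1
G(6) = mex{1,0} = 2
G(7) = mex{1,1} = 0
G(8) = mex{1,1} = 0
G(9) = mex{2,1} = 0
G(10) = mex{0,2,0} = 1
G(11) = mex{0,0,0} = 1
G(12) = mex{0,0,0} = 1
G(13) = mex{1,0,1} = 2
G(14) = mex{1,1,1} = 0
G(15) = mex{1,1,1} = 0
G(16) = mex{2,1,2} = 0
G(17) = mex{0,2,0} = 1
G(18) = mex{0,0,0} = 1
G(19) = mex{0,0,0} = 1
G(20) = mex{1,0,1} = 2
G(21) = mex{1,1,1} = 0
G(22) = mex{1,1,1} = 0
G(23) = mex{2,1,2} = 0
G(24) = mex{0,2,0} = 1
G(25) = mex{0,0,0} = 1
G(26) = mex{0,0,0} = 1
G(27) = mex{1,0,1} = 2
G(28) = mex{1,1,1} = 0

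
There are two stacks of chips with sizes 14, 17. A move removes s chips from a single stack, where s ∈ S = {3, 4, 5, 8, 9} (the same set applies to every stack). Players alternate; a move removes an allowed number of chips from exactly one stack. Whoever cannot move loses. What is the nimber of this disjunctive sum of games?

1

All stacks use S = {3, 4, 5, 8, 9}:
n :  0  1  2  3  4  5  6  7  8  9 10 11 12 13 14 15 16 17
G :  0  0  0  1  1  1  2  2  2  3  3  3  0  0  0  1  1  1
Stack A: G(14) = 0.
Stack B: G(17) = 1.
Combined Grundy value = 0 ⊕ 1 = 1.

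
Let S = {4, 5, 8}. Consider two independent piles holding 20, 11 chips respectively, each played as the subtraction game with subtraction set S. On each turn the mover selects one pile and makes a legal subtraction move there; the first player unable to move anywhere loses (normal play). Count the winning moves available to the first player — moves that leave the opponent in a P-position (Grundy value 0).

All piles use S = {4, 5, 8}:
n :  0  1  2  3  4  5  6  7  8  9 10 11 12 13 14 15 16 17 18 19 20
G :  0  0  0  0  1  1  1  1  2  2  2  2  0  0  0  0  1  1  1  1  2
Pile A: G(20) = 2.
Pile B: G(11) = 2.
Combined Grundy value = 2 ⊕ 2 = 0.
A winning move leaves total XOR = 0, i.e. changes one component's Grundy value g to g ⊕ X where X is the current total.
Pile A: target g' = 2⊕0 = 2, but every legal move changes the Grundy value (mex property), so 0 moves.
Pile B: target g' = 2⊕0 = 2, but every legal move changes the Grundy value (mex property), so 0 moves.

0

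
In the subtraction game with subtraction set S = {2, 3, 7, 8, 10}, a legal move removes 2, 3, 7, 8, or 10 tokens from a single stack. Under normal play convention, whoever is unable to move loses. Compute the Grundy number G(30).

4

G(0) = 0
G(1) = mex{} = 0
G(2) = mex{0} = 1
G(3) = mex{0,0} = 1
G(4) = mex{1,0} = 2
G(5) = mex{1,1} = 0
G(6) = mex{2,1} = 0
G(7) = mex{0,2,0} = 1
G(8) = mex{0,0,0,0} = 1
G(9) = mex{1,0,1,0} = 2
G(10) = mex{1,1,1,1,0} = 2
G(11) = mex{2,1,2,1,0} = 3
G(12) = mex{2,2,0,2,1} = 3
G(13) = mex{3,2,0,0,1} = 4
G(14) = mex{3,3,1,0,2} = 4
G(15) = mex{4,3,1,1,0} = 2
G(16) = mex{4,4,2,1,0} = 3
G(17) = mex{2,4,2,2,1} = 0
G(18) = mex{3,2,3,2,1} = 0
G(19) = mex{0,3,3,3,2} = 1
G(20) = mex{0,0,4,3,2} = 1
G(21) = mex{1,0,4,4,3} = 2
G(22) = mex{1,1,2,4,3} = 0
G(23) = mex{2,1,3,2,4} = 0
G(24) = mex{0,2,0,3,4} = 1
G(25) = mex{0,0,0,0,2} = 1
G(26) = mex{1,0,1,0,3} = 2
G(27) = mex{1,1,1,1,0} = 2
G(28) = mex{2,1,2,1,0} = 3
G(29) = mex{2,2,0,2,1} = 3
G(30) = mex{3,2,0,0,1} = 4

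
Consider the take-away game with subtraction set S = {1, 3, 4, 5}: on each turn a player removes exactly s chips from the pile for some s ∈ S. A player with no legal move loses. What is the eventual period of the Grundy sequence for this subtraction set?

n :  0  1  2  3  4  5  6  7  8  9 10 11 12 13 14 15 16 17
G :  0  1  0  1  2  3  2  3  0  1  0  1  2  3  2  3  0  1
G(n+8) = G(n) holds for n = 0,…,4 (a full window of length max(S) = 5), so the sequence is purely periodic with period 8.

8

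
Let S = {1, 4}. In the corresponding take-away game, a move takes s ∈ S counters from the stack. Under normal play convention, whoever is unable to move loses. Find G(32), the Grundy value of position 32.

0

G(0) = 0
G(1) = mex{0} = 1
G(2) = mex{1} = 0
G(3) = mex{0} = 1
G(4) = mex{1,0} = 2
G(5) = mex{2,1} = 0
G(6) = mex{0,0} = 1
G(7) = mex{1,1} = 0
G(8) = mex{0,2} = 1
G(9) = mex{1,0} = 2
G(10) = mex{2,1} = 0
G(11) = mex{0,0} = 1
G(12) = mex{1,1} = 0
G(13) = mex{0,2} = 1
G(14) = mex{1,0} = 2
G(15) = mex{2,1} = 0
G(16) = mex{0,0} = 1
G(17) = mex{1,1} = 0
G(18) = mex{0,2} = 1
G(19) = mex{1,0} = 2
G(20) = mex{2,1} = 0
G(21) = mex{0,0} = 1
G(22) = mex{1,1} = 0
G(23) = mex{0,2} = 1
G(24) = mex{1,0} = 2
G(25) = mex{2,1} = 0
G(26) = mex{0,0} = 1
G(27) = mex{1,1} = 0
G(28) = mex{0,2} = 1
G(29) = mex{1,0} = 2
G(30) = mex{2,1} = 0
G(31) = mex{0,0} = 1
G(32) = mex{1,1} = 0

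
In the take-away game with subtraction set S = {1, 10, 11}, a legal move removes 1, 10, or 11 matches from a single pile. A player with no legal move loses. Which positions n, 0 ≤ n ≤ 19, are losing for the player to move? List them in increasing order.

0, 2, 4, 6, 8

n :  0  1  2  3  4  5  6  7  8  9 10 11 12 13 14 15 16 17 18 19
G :  0  1  0  1  0  1  0  1  0  1  2  3  2  3  2  3  2  3  2  3
P-positions are exactly the n with G(n) = 0.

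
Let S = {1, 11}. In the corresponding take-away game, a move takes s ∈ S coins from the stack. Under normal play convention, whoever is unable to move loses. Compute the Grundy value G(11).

n :  0  1  2  3  4  5  6  7  8  9 10 11
G :  0  1  0  1  0  1  0  1  0  1  0  1

1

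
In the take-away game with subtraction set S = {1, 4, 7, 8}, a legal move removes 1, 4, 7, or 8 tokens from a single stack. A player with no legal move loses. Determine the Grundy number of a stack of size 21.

4

G(0) = 0
G(1) = mex{0} = 1
G(2) = mex{1} = 0
G(3) = mex{0} = 1
G(4) = mex{1,0} = 2
G(5) = mex{2,1} = 0
G(6) = mex{0,0} = 1
G(7) = mex{1,1,0} = 2
G(8) = mex{2,2,1,0} = 3
G(9) = mex{3,0,0,1} = 2
G(10) = mex{2,1,1,0} = 3
G(11) = mex{3,2,2,1} = 0
G(12) = mex{0,3,0,2} = 1
G(13) = mex{1,2,1,0} = 3
G(14) = mex{3,3,2,1} = 0
G(15) = mex{0,0,3,2} = 1
G(16) = mex{1,1,2,3} = 0
G(17) = mex{0,3,3,2} = 1
G(18) = mex{1,0,0,3} = 2
G(19) = mex{2,1,1,0} = 3
G(20) = mex{3,0,3,1} = 2
G(21) = mex{2,1,0,3} = 4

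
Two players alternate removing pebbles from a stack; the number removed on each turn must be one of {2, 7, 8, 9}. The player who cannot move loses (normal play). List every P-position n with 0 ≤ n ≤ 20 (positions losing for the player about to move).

G(0) = 0
G(1) = mex{} = 0
G(2) = mex{0} = 1
G(3) = mex{0} = 1
G(4) = mex{1} = 0
G(5) = mex{1} = 0
G(6) = mex{0} = 1
G(7) = mex{0,0} = 1
G(8) = mex{1,0,0} = 2
G(9) = mex{1,1,0,0} = 2
G(10) = mex{2,1,1,0} = 3
G(11) = mex{2,0,1,1} = 3
G(12) = mex{3,0,0,1} = 2
G(13) = mex{3,1,0,0} = 2
G(14) = mex{2,1,1,0} = 3
G(15) = mex{2,2,1,1} = 0
G(16) = mex{3,2,2,1} = 0
G(17) = mex{0,3,2,2} = 1
G(18) = mex{0,3,3,2} = 1
G(19) = mex{1,2,3,3} = 0
G(20) = mex{1,2,2,3} = 0
P-positions are exactly the n with G(n) = 0.

0, 1, 4, 5, 15, 16, 19, 20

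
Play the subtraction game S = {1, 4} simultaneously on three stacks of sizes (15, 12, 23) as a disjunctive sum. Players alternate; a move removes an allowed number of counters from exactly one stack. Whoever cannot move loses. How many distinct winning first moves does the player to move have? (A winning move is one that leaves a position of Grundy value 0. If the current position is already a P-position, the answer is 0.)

4

All stacks use S = {1, 4}:
n :  0  1  2  3  4  5  6  7  8  9 10 11 12 13 14 15 16 17 18 19 20 21 22 23
G :  0  1  0  1  2  0  1  0  1  2  0  1  0  1  2  0  1  0  1  2  0  1  0  1
Stack A: G(15) = 0.
Stack B: G(12) = 0.
Stack C: G(23) = 1.
Combined Grundy value = 0 ⊕ 0 ⊕ 1 = 1.
A winning move leaves total XOR = 0, i.e. changes one component's Grundy value g to g ⊕ X where X is the current total.
Stack A: need g' = 0⊕1 = 1. Options: 15−1→G=2, 15−4→G=1. Hits: 1.
Stack B: need g' = 0⊕1 = 1. Options: 12−1→G=1, 12−4→G=1. Hits: 2.
Stack C: need g' = 1⊕1 = 0. Options: 23−1→G=0, 23−4→G=2. Hits: 1.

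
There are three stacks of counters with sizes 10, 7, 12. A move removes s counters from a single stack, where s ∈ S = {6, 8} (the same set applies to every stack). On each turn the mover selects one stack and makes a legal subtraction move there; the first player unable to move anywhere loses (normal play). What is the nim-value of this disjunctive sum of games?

2

All stacks use S = {6, 8}:
n :  0  1  2  3  4  5  6  7  8  9 10 11 12
G :  0  0  0  0  0  0  1  1  1  1  1  1  2
Stack A: G(10) = 1.
Stack B: G(7) = 1.
Stack C: G(12) = 2.
Combined Grundy value = 1 ⊕ 1 ⊕ 2 = 2.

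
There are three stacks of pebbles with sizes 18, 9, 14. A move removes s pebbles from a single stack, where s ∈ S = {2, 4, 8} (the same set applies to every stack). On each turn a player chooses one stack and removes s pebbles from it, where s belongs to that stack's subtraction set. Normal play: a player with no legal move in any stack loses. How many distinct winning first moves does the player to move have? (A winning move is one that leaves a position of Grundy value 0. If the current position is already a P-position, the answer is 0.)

All stacks use S = {2, 4, 8}:
G(0) = 0
G(1) = mex{} = 0
G(2) = mex{0} = 1
G(3) = mex{0} = 1
G(4) = mex{1,0} = 2
G(5) = mex{1,0} = 2
G(6) = mex{2,1} = 0
G(7) = mex{2,1} = 0
G(8) = mex{0,2,0} = 1
G(9) = mex{0,2,0} = 1
G(10) = mex{1,0,1} = 2
G(11) = mex{1,0,1} = 2
G(12) = mex{2,1,2} = 0
G(13) = mex{2,1,2} = 0
G(14) = mex{0,2,0} = 1
G(15) = mex{0,2,0} = 1
G(16) = mex{1,0,1} = 2
G(17) = mex{1,0,1} = 2
G(18) = mex{2,1,2} = 0
Stack A: G(18) = 0.
Stack B: G(9) = 1.
Stack C: G(14) = 1.
Combined Grundy value = 0 ⊕ 1 ⊕ 1 = 0.
A winning move leaves total XOR = 0, i.e. changes one component's Grundy value g to g ⊕ X where X is the current total.
Stack A: target g' = 0⊕0 = 0, but every legal move changes the Grundy value (mex property), so 0 moves.
Stack B: target g' = 1⊕0 = 1, but every legal move changes the Grundy value (mex property), so 0 moves.
Stack C: target g' = 1⊕0 = 1, but every legal move changes the Grundy value (mex property), so 0 moves.

0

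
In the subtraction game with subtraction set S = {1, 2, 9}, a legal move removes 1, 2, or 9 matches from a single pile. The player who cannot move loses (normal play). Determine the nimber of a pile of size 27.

n :  0  1  2  3  4  5  6  7  8  9 10 11 12 13 14 15 16 17 18 19 20 21 22 23 24 25 26 27
G :  0  1  2  0  1  2  0  1  2  3  0  1  2  0  1  2  0  1  2  3  0  1  2  0  1  2  0  1

1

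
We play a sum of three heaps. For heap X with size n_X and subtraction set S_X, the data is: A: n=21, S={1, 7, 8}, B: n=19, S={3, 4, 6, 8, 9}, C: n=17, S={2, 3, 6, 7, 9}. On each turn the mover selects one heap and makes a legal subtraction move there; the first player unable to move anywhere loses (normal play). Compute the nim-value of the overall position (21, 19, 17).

2

Heap A, S = {1, 7, 8}:
G(0) = 0
G(1) = mex{0} = 1
G(2) = mex{1} = 0
G(3) = mex{0} = 1
G(4) = mex{1} = 0
G(5) = mex{0} = 1
G(6) = mex{1} = 0
G(7) = mex{0,0} = 1
G(8) = mex{1,1,0} = 2
G(9) = mex{2,0,1} = 3
G(10) = mex{3,1,0} = 2
G(11) = mex{2,0,1} = 3
G(12) = mex{3,1,0} = 2
G(13) = mex{2,0,1} = 3
G(14) = mex{3,1,0} = 2
G(15) = mex{2,2,1} = 0
G(16) = mex{0,3,2} = 1
G(17) = mex{1,2,3} = 0
G(18) = mex{0,3,2} = 1
G(19) = mex{1,2,3} = 0
G(20) = mex{0,3,2} = 1
G(21) = mex{1,2,3} = 0
G_A(21) = 0.
Heap B, S = {3, 4, 6, 8, 9}:
G(0) = 0
G(1) = mex{} = 0
G(2) = mex{} = 0
G(3) = mex{0} = 1
G(4) = mex{0,0} = 1
G(5) = mex{0,0} = 1
G(6) = mex{1,0,0} = 2
G(7) = mex{1,1,0} = 2
G(8) = mex{1,1,0,0} = 2
G(9) = mex{2,1,1,0,0} = 3
G(10) = mex{2,2,1,0,0} = 3
G(11) = mex{2,2,1,1,0} = 3
G(12) = mex{3,2,2,1,1} = 0
G(13) = mex{3,3,2,1,1} = 0
G(14) = mex{3,3,2,2,1} = 0
G(15) = mex{0,3,3,2,2} = 1
G(16) = mex{0,0,3,2,2} = 1
G(17) = mex{0,0,3,3,2} = 1
G(18) = mex{1,0,0,3,3} = 2
G(19) = mex{1,1,0,3,3} = 2
G_B(19) = 2.
Heap C, S = {2, 3, 6, 7, 9}:
n :  0  1  2  3  4  5  6  7  8  9 10 11 12 13 14 15 16 17
G :  0  0  1  1  2  0  3  1  2  2  3  3  4  0  5  1  4  0
G_C(17) = 0.
Combined Grundy value = 0 ⊕ 2 ⊕ 0 = 2.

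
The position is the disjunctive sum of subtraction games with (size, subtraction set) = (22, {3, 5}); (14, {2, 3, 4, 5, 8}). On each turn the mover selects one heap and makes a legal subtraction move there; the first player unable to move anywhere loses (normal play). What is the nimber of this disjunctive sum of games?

2

Heap A, S = {3, 5}:
n :  0  1  2  3  4  5  6  7  8  9 10 11 12 13 14 15 16 17 18 19 20 21 22
G :  0  0  0  1  1  1  2  2  0  0  0  1  1  1  2  2  0  0  0  1  1  1  2
G_A(22) = 2.
Heap B, S = {2, 3, 4, 5, 8}:
G(0) = 0
G(1) = mex{} = 0
G(2) = mex{0} = 1
G(3) = mex{0,0} = 1
G(4) = mex{1,0,0} = 2
G(5) = mex{1,1,0,0} = 2
G(6) = mex{2,1,1,0} = 3
G(7) = mex{2,2,1,1} = 0
G(8) = mex{3,2,2,1,0} = 4
G(9) = mex{0,3,2,2,0} = 1
G(10) = mex{4,0,3,2,1} = 5
G(11) = mex{1,4,0,3,1} = 2
G(12) = mex{5,1,4,0,2} = 3
G(13) = mex{2,5,1,4,2} = 0
G(14) = mex{3,2,5,1,3} = 0
G_B(14) = 0.
Combined Grundy value = 2 ⊕ 0 = 2.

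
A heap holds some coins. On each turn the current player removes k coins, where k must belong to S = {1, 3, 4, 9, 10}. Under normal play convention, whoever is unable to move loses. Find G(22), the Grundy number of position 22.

n :  0  1  2  3  4  5  6  7  8  9 10 11 12 13 14 15 16 17 18 19 20 21 22
G :  0  1  0  1  2  3  2  0  1  4  3  2  3  0  1  0  1  2  3  2  0  1  4

4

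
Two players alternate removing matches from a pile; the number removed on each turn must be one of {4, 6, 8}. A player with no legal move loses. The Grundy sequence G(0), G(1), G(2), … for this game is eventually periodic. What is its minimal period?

n :  0  1  2  3  4  5  6  7  8  9 10 11 12 13 14 15 16 17 18 19 20 21 22 23 24 25
G :  0  0  0  0  1  1  1  1  2  2  2  2  0  0  0  0  1  1  1  1  2  2  2  2  0  0
G(n+12) = G(n) holds for n = 0,…,7 (a full window of length max(S) = 8), so the sequence is purely periodic with period 12.

12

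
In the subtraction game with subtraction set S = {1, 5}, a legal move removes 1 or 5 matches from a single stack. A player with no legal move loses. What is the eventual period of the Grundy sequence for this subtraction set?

2

n :  0  1  2  3  4  5  6  7  8  9 10 11 12 13 14
G :  0  1  0  1  0  1  0  1  0  1  0  1  0  1  0
G(n+2) = G(n) holds for n = 0,…,4 (a full window of length max(S) = 5), so the sequence is purely periodic with period 2.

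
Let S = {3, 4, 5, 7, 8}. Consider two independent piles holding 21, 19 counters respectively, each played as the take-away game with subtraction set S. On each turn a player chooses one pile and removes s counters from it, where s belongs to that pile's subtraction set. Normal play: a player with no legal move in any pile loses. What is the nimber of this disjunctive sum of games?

1

All piles use S = {3, 4, 5, 7, 8}:
n :  0  1  2  3  4  5  6  7  8  9 10 11 12 13 14 15 16 17 18 19 20 21
G :  0  0  0  1  1  1  2  2  2  3  3  0  0  0  1  1  1  2  2  2  3  3
Pile A: G(21) = 3.
Pile B: G(19) = 2.
Combined Grundy value = 3 ⊕ 2 = 1.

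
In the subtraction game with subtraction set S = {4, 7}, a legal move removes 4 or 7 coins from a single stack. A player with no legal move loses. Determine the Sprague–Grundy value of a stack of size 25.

0

G(0) = 0
G(1) = mex{} = 0
G(2) = mex{} = 0
G(3) = mex{} = 0
G(4) = mex{0} = 1
G(5) = mex{0} = 1
G(6) = mex{0} = 1
G(7) = mex{0,0} = 1
G(8) = mex{1,0} = 2
G(9) = mex{1,0} = 2
G(10) = mex{1,0} = 2
G(11) = mex{1,1} = 0
G(12) = mex{2,1} = 0
G(13) = mex{2,1} = 0
G(14) = mex{2,1} = 0
G(15) = mex{0,2} = 1
G(16) = mex{0,2} = 1
G(17) = mex{0,2} = 1
G(18) = mex{0,0} = 1
G(19) = mex{1,0} = 2
G(20) = mex{1,0} = 2
G(21) = mex{1,0} = 2
G(22) = mex{1,1} = 0
G(23) = mex{2,1} = 0
G(24) = mex{2,1} = 0
G(25) = mex{2,1} = 0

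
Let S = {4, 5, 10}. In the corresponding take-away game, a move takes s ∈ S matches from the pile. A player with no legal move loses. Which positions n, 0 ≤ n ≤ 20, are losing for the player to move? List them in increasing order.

0, 1, 2, 3, 9, 15, 16, 17, 18

G(0) = 0
G(1) = mex{} = 0
G(2) = mex{} = 0
G(3) = mex{} = 0
G(4) = mex{0} = 1
G(5) = mex{0,0} = 1
G(6) = mex{0,0} = 1
G(7) = mex{0,0} = 1
G(8) = mex{1,0} = 2
G(9) = mex{1,1} = 0
G(10) = mex{1,1,0} = 2
G(11) = mex{1,1,0} = 2
G(12) = mex{2,1,0} = 3
G(13) = mex{0,2,0} = 1
G(14) = mex{2,0,1} = 3
G(15) = mex{2,2,1} = 0
G(16) = mex{3,2,1} = 0
G(17) = mex{1,3,1} = 0
G(18) = mex{3,1,2} = 0
G(19) = mex{0,3,0} = 1
G(20) = mex{0,0,2} = 1
P-positions are exactly the n with G(n) = 0.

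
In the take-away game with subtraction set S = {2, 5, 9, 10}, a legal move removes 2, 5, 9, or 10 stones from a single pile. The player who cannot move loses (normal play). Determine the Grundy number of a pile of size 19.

n :  0  1  2  3  4  5  6  7  8  9 10 11 12 13 14 15 16 17 18 19
G :  0  0  1  1  0  2  1  0  0  1  1  2  2  3  3  0  4  1  2  0

0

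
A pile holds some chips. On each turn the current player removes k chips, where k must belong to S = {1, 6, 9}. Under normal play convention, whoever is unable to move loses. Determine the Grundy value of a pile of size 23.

1

G(0) = 0
G(1) = mex{0} = 1
G(2) = mex{1} = 0
G(3) = mex{0} = 1
G(4) = mex{1} = 0
G(5) = mex{0} = 1
G(6) = mex{1,0} = 2
G(7) = mex{2,1} = 0
G(8) = mex{0,0} = 1
G(9) = mex{1,1,0} = 2
G(10) = mex{2,0,1} = 3
G(11) = mex{3,1,0} = 2
G(12) = mex{2,2,1} = 0
G(13) = mex{0,0,0} = 1
G(14) = mex{1,1,1} = 0
G(15) = mex{0,2,2} = 1
G(16) = mex{1,3,0} = 2
G(17) = mex{2,2,1} = 0
G(18) = mex{0,0,2} = 1
G(19) = mex{1,1,3} = 0
G(20) = mex{0,0,2} = 1
G(21) = mex{1,1,0} = 2
G(22) = mex{2,2,1} = 0
G(23) = mex{0,0,0} = 1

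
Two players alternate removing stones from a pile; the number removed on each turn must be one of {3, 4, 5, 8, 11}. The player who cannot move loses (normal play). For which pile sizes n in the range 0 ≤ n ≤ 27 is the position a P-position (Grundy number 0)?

n :  0  1  2  3  4  5  6  7  8  9 10 11 12 13 14 15 16 17 18 19 20 21 22 23 24 25 26 27
G :  0  0  0  1  1  1  2  2  2  3  3  3  4  4  0  0  0  1  1  1  2  2  2  3  3  3  4  4
P-positions are exactly the n with G(n) = 0.

0, 1, 2, 14, 15, 16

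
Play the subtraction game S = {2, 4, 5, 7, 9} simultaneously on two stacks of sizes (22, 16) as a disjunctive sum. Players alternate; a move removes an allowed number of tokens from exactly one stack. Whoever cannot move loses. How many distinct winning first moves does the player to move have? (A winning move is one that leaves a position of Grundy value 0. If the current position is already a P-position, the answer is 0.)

All stacks use S = {2, 4, 5, 7, 9}:
n :  0  1  2  3  4  5  6  7  8  9 10 11 12 13 14 15 16 17 18 19 20 21 22
G :  0  0  1  1  2  2  3  3  4  4  5  0  0  1  1  2  2  3  3  4  4  5  0
Stack A: G(22) = 0.
Stack B: G(16) = 2.
Combined Grundy value = 0 ⊕ 2 = 2.
A winning move leaves total XOR = 0, i.e. changes one component's Grundy value g to g ⊕ X where X is the current total.
Stack A: need g' = 0⊕2 = 2. Options: 22−2→G=4, 22−4→G=3, 22−5→G=3, 22−7→G=2, 22−9→G=1. Hits: 1.
Stack B: need g' = 2⊕2 = 0. Options: 16−2→G=1, 16−4→G=0, 16−5→G=0, 16−7→G=4, 16−9→G=3. Hits: 2.

3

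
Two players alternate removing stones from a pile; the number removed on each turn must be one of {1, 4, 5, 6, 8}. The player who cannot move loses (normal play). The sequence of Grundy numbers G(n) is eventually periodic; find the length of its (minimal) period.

9

n :  0  1  2  3  4  5  6  7  8  9 10 11 12 13 14 15 16 17 18 19
G :  0  1  0  1  2  3  2  3  4  0  1  0  1  2  3  2  3  4  0  1
G(n+9) = G(n) holds for n = 0,…,7 (a full window of length max(S) = 8), so the sequence is purely periodic with period 9.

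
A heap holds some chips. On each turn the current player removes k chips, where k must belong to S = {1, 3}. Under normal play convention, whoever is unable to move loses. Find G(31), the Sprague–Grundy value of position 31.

1

n :  0  1  2  3  4  5  6  7  8  9 10 11 12 13 14 15 16 17 18 19 20 21 22 23 24 25 26 27 28 29 30 31
G :  0  1  0  1  0  1  0  1  0  1  0  1  0  1  0  1  0  1  0  1  0  1  0  1  0  1  0  1  0  1  0  1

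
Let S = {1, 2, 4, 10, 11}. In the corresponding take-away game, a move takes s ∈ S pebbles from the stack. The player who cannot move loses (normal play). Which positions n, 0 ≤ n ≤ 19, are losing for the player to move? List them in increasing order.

0, 3, 6, 9, 12, 15, 18

n :  0  1  2  3  4  5  6  7  8  9 10 11 12 13 14 15 16 17 18 19
G :  0  1  2  0  1  2  0  1  2  0  1  2  0  1  2  0  1  2  0  1
P-positions are exactly the n with G(n) = 0.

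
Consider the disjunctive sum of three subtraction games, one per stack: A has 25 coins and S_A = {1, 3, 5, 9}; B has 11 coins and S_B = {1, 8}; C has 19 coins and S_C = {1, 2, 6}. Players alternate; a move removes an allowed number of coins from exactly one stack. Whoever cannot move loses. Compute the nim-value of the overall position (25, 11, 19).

Stack A, S = {1, 3, 5, 9}:
n :  0  1  2  3  4  5  6  7  8  9 10 11 12 13 14 15 16 17 18 19 20 21 22 23 24 25
G :  0  1  0  1  0  1  0  1  0  1  0  1  0  1  0  1  0  1  0  1  0  1  0  1  0  1
G_A(25) = 1.
Stack B, S = {1, 8}:
n :  0  1  2  3  4  5  6  7  8  9 10 11
G :  0  1  0  1  0  1  0  1  2  0  1  0
G_B(11) = 0.
Stack C, S = {1, 2, 6}:
G(0) = 0
G(1) = mex{0} = 1
G(2) = mex{1,0} = 2
G(3) = mex{2,1} = 0
G(4) = mex{0,2} = 1
G(5) = mex{1,0} = 2
G(6) = mex{2,1,0} = 3
G(7) = mex{3,2,1} = 0
G(8) = mex{0,3,2} = 1
G(9) = mex{1,0,0} = 2
G(10) = mex{2,1,1} = 0
G(11) = mex{0,2,2} = 1
G(12) = mex{1,0,3} = 2
G(13) = mex{2,1,0} = 3
G(14) = mex{3,2,1} = 0
G(15) = mex{0,3,2} = 1
G(16) = mex{1,0,0} = 2
G(17) = mex{2,1,1} = 0
G(18) = mex{0,2,2} = 1
G(19) = mex{1,0,3} = 2
G_C(19) = 2.
Combined Grundy value = 1 ⊕ 0 ⊕ 2 = 3.

3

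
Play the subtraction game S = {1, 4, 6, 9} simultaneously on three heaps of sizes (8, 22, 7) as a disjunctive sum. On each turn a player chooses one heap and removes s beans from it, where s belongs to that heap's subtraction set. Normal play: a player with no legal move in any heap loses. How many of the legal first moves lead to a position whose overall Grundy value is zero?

All heaps use S = {1, 4, 6, 9}:
G(0) = 0
G(1) = mex{0} = 1
G(2) = mex{1} = 0
G(3) = mex{0} = 1
G(4) = mex{1,0} = 2
G(5) = mex{2,1} = 0
G(6) = mex{0,0,0} = 1
G(7) = mex{1,1,1} = 0
G(8) = mex{0,2,0} = 1
G(9) = mex{1,0,1,0} = 2
G(10) = mex{2,1,2,1} = 0
G(11) = mex{0,0,0,0} = 1
G(12) = mex{1,1,1,1} = 0
G(13) = mex{0,2,0,2} = 1
G(14) = mex{1,0,1,0} = 2
G(15) = mex{2,1,2,1} = 0
G(16) = mex{0,0,0,0} = 1
G(17) = mex{1,1,1,1} = 0
G(18) = mex{0,2,0,2} = 1
G(19) = mex{1,0,1,0} = 2
G(20) = mex{2,1,2,1} = 0
G(21) = mex{0,0,0,0} = 1
G(22) = mex{1,1,1,1} = 0
Heap A: G(8) = 1.
Heap B: G(22) = 0.
Heap C: G(7) = 0.
Combined Grundy value = 1 ⊕ 0 ⊕ 0 = 1.
A winning move leaves total XOR = 0, i.e. changes one component's Grundy value g to g ⊕ X where X is the current total.
Heap A: need g' = 1⊕1 = 0. Options: 8−1→G=0, 8−4→G=2, 8−6→G=0. Hits: 2.
Heap B: need g' = 0⊕1 = 1. Options: 22−1→G=1, 22−4→G=1, 22−6→G=1, 22−9→G=1. Hits: 4.
Heap C: need g' = 0⊕1 = 1. Options: 7−1→G=1, 7−4→G=1, 7−6→G=1. Hits: 3.

9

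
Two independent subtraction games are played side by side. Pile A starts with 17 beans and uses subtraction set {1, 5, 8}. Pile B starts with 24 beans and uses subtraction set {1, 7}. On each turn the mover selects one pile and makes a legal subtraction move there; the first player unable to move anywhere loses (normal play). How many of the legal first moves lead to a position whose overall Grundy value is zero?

0

Pile A, S = {1, 5, 8}:
n :  0  1  2  3  4  5  6  7  8  9 10 11 12 13 14 15 16 17
G :  0  1  0  1  0  1  0  1  2  3  2  3  2  0  1  0  1  0
G_A(17) = 0.
Pile B, S = {1, 7}:
G(0) = 0
G(1) = mex{0} = 1
G(2) = mex{1} = 0
G(3) = mex{0} = 1
G(4) = mex{1} = 0
G(5) = mex{0} = 1
G(6) = mex{1} = 0
G(7) = mex{0,0} = 1
G(8) = mex{1,1} = 0
G(9) = mex{0,0} = 1
G(10) = mex{1,1} = 0
G(11) = mex{0,0} = 1
G(12) = mex{1,1} = 0
G(13) = mex{0,0} = 1
G(14) = mex{1,1} = 0
G(15) = mex{0,0} = 1
G(16) = mex{1,1} = 0
G(17) = mex{0,0} = 1
G(18) = mex{1,1} = 0
G(19) = mex{0,0} = 1
G(20) = mex{1,1} = 0
G(21) = mex{0,0} = 1
G(22) = mex{1,1} = 0
G(23) = mex{0,0} = 1
G(24) = mex{1,1} = 0
G_B(24) = 0.
Combined Grundy value = 0 ⊕ 0 = 0.
A winning move leaves total XOR = 0, i.e. changes one component's Grundy value g to g ⊕ X where X is the current total.
Pile A: target g' = 0⊕0 = 0, but every legal move changes the Grundy value (mex property), so 0 moves.
Pile B: target g' = 0⊕0 = 0, but every legal move changes the Grundy value (mex property), so 0 moves.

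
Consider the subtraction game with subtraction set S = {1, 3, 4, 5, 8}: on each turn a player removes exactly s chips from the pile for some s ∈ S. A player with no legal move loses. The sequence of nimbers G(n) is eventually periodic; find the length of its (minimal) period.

9

n :  0  1  2  3  4  5  6  7  8  9 10 11 12 13 14 15 16 17 18 19
G :  0  1  0  1  2  3  2  3  4  0  1  0  1  2  3  2  3  4  0  1
G(n+9) = G(n) holds for n = 0,…,7 (a full window of length max(S) = 8), so the sequence is purely periodic with period 9.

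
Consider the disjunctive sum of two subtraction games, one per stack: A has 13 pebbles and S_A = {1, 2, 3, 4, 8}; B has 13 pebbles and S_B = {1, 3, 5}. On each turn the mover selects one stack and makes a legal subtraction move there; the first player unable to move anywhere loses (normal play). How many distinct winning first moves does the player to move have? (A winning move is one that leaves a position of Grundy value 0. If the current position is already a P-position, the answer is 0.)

Stack A, S = {1, 2, 3, 4, 8}:
n :  0  1  2  3  4  5  6  7  8  9 10 11 12 13
G :  0  1  2  3  4  0  1  2  3  4  0  1  2  3
G_A(13) = 3.
Stack B, S = {1, 3, 5}:
G(0) = 0
G(1) = mex{0} = 1
G(2) = mex{1} = 0
G(3) = mex{0,0} = 1
G(4) = mex{1,1} = 0
G(5) = mex{0,0,0} = 1
G(6) = mex{1,1,1} = 0
G(7) = mex{0,0,0} = 1
G(8) = mex{1,1,1} = 0
G(9) = mex{0,0,0} = 1
G(10) = mex{1,1,1} = 0
G(11) = mex{0,0,0} = 1
G(12) = mex{1,1,1} = 0
G(13) = mex{0,0,0} = 1
G_B(13) = 1.
Combined Grundy value = 3 ⊕ 1 = 2.
A winning move leaves total XOR = 0, i.e. changes one component's Grundy value g to g ⊕ X where X is the current total.
Stack A: need g' = 3⊕2 = 1. Options: 13−1→G=2, 13−2→G=1, 13−3→G=0, 13−4→G=4, 13−8→G=0. Hits: 1.
Stack B: need g' = 1⊕2 = 3. Options: 13−1→G=0, 13−3→G=0, 13−5→G=0. Hits: 0.

1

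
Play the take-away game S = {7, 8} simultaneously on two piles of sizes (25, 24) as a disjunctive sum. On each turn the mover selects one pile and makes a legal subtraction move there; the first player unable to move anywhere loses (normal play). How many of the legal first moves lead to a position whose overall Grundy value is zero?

0

All piles use S = {7, 8}:
n :  0  1  2  3  4  5  6  7  8  9 10 11 12 13 14 15 16 17 18 19 20 21 22 23 24 25
G :  0  0  0  0  0  0  0  1  1  1  1  1  1  1  2  0  0  0  0  0  0  0  1  1  1  1
Pile A: G(25) = 1.
Pile B: G(24) = 1.
Combined Grundy value = 1 ⊕ 1 = 0.
A winning move leaves total XOR = 0, i.e. changes one component's Grundy value g to g ⊕ X where X is the current total.
Pile A: target g' = 1⊕0 = 1, but every legal move changes the Grundy value (mex property), so 0 moves.
Pile B: target g' = 1⊕0 = 1, but every legal move changes the Grundy value (mex property), so 0 moves.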